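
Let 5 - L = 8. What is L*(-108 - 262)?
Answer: 1110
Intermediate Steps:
L = -3 (L = 5 - 1*8 = 5 - 8 = -3)
L*(-108 - 262) = -3*(-108 - 262) = -3*(-370) = 1110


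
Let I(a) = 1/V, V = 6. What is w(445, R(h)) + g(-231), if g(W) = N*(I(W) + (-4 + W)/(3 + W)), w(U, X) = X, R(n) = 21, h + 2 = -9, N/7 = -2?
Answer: 161/38 ≈ 4.2368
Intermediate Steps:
N = -14 (N = 7*(-2) = -14)
h = -11 (h = -2 - 9 = -11)
I(a) = ⅙ (I(a) = 1/6 = ⅙)
g(W) = -7/3 - 14*(-4 + W)/(3 + W) (g(W) = -14*(⅙ + (-4 + W)/(3 + W)) = -7/3 - 14*(-4 + W)/(3 + W))
w(445, R(h)) + g(-231) = 21 + 49*(3 - 1*(-231))/(3*(3 - 231)) = 21 + (49/3)*(3 + 231)/(-228) = 21 + (49/3)*(-1/228)*234 = 21 - 637/38 = 161/38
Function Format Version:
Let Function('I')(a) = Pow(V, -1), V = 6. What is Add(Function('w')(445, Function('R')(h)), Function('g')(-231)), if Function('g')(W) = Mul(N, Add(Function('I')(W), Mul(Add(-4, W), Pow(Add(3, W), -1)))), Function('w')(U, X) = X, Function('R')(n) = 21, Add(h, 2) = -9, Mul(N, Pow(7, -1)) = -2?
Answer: Rational(161, 38) ≈ 4.2368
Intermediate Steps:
N = -14 (N = Mul(7, -2) = -14)
h = -11 (h = Add(-2, -9) = -11)
Function('I')(a) = Rational(1, 6) (Function('I')(a) = Pow(6, -1) = Rational(1, 6))
Function('g')(W) = Add(Rational(-7, 3), Mul(-14, Pow(Add(3, W), -1), Add(-4, W))) (Function('g')(W) = Mul(-14, Add(Rational(1, 6), Mul(Add(-4, W), Pow(Add(3, W), -1)))) = Mul(-14, Add(Rational(1, 6), Mul(Pow(Add(3, W), -1), Add(-4, W)))) = Add(Rational(-7, 3), Mul(-14, Pow(Add(3, W), -1), Add(-4, W))))
Add(Function('w')(445, Function('R')(h)), Function('g')(-231)) = Add(21, Mul(Rational(49, 3), Pow(Add(3, -231), -1), Add(3, Mul(-1, -231)))) = Add(21, Mul(Rational(49, 3), Pow(-228, -1), Add(3, 231))) = Add(21, Mul(Rational(49, 3), Rational(-1, 228), 234)) = Add(21, Rational(-637, 38)) = Rational(161, 38)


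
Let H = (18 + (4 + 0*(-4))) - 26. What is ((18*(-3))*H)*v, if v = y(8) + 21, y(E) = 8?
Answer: 6264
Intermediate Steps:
v = 29 (v = 8 + 21 = 29)
H = -4 (H = (18 + (4 + 0)) - 26 = (18 + 4) - 26 = 22 - 26 = -4)
((18*(-3))*H)*v = ((18*(-3))*(-4))*29 = -54*(-4)*29 = 216*29 = 6264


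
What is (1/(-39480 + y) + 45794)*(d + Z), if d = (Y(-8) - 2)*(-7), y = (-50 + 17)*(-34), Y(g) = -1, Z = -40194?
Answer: -23522178667141/12786 ≈ -1.8397e+9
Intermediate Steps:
y = 1122 (y = -33*(-34) = 1122)
d = 21 (d = (-1 - 2)*(-7) = -3*(-7) = 21)
(1/(-39480 + y) + 45794)*(d + Z) = (1/(-39480 + 1122) + 45794)*(21 - 40194) = (1/(-38358) + 45794)*(-40173) = (-1/38358 + 45794)*(-40173) = (1756566251/38358)*(-40173) = -23522178667141/12786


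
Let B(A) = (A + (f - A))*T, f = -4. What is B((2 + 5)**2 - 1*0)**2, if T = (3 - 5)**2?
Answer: 256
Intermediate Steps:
T = 4 (T = (-2)**2 = 4)
B(A) = -16 (B(A) = (A + (-4 - A))*4 = -4*4 = -16)
B((2 + 5)**2 - 1*0)**2 = (-16)**2 = 256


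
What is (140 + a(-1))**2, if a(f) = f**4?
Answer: 19881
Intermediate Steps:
(140 + a(-1))**2 = (140 + (-1)**4)**2 = (140 + 1)**2 = 141**2 = 19881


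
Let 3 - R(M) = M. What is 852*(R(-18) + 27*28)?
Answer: 662004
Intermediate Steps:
R(M) = 3 - M
852*(R(-18) + 27*28) = 852*((3 - 1*(-18)) + 27*28) = 852*((3 + 18) + 756) = 852*(21 + 756) = 852*777 = 662004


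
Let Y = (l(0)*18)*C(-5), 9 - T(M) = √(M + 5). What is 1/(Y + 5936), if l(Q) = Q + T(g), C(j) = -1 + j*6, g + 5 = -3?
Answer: 457/884744 - 279*I*√3/884744 ≈ 0.00051653 - 0.00054619*I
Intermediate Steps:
g = -8 (g = -5 - 3 = -8)
C(j) = -1 + 6*j
T(M) = 9 - √(5 + M) (T(M) = 9 - √(M + 5) = 9 - √(5 + M))
l(Q) = 9 + Q - I*√3 (l(Q) = Q + (9 - √(5 - 8)) = Q + (9 - √(-3)) = Q + (9 - I*√3) = 9 + Q - I*√3)
Y = -5022 + 558*I*√3 (Y = ((9 + 0 - I*√3)*18)*(-1 + 6*(-5)) = ((9 - I*√3)*18)*(-1 - 30) = (162 - 18*I*√3)*(-31) = -5022 + 558*I*√3 ≈ -5022.0 + 966.48*I)
1/(Y + 5936) = 1/((-5022 + 558*I*√3) + 5936) = 1/(914 + 558*I*√3)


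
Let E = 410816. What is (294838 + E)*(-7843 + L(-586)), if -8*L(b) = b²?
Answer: -35824289445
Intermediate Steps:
L(b) = -b²/8
(294838 + E)*(-7843 + L(-586)) = (294838 + 410816)*(-7843 - ⅛*(-586)²) = 705654*(-7843 - ⅛*343396) = 705654*(-7843 - 85849/2) = 705654*(-101535/2) = -35824289445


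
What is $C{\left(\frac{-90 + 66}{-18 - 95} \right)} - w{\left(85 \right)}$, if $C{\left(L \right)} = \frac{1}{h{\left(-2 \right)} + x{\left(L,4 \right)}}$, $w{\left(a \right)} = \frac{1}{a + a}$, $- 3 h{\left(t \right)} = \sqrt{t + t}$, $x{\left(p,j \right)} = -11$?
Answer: $- \frac{17923}{185810} + \frac{6 i}{1093} \approx -0.096459 + 0.0054895 i$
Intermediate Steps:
$h{\left(t \right)} = - \frac{\sqrt{2} \sqrt{t}}{3}$ ($h{\left(t \right)} = - \frac{\sqrt{t + t}}{3} = - \frac{\sqrt{2 t}}{3} = - \frac{\sqrt{2} \sqrt{t}}{3}$)
$w{\left(a \right)} = \frac{1}{2 a}$
$C{\left(L \right)} = \frac{9 \left(-11 + \frac{2 i}{3}\right)}{1093}$ ($C{\left(L \right)} = \frac{1}{- \frac{\sqrt{2} \sqrt{-2}}{3} - 11} = \frac{1}{- \frac{\sqrt{2} i \sqrt{2}}{3} - 11} = \frac{1}{- \frac{2 i}{3} - 11} = \frac{1}{-11 - \frac{2 i}{3}} = \frac{9 \left(-11 + \frac{2 i}{3}\right)}{1093}$)
$C{\left(\frac{-90 + 66}{-18 - 95} \right)} - w{\left(85 \right)} = \left(- \frac{99}{1093} + \frac{6 i}{1093}\right) - \frac{1}{2 \cdot 85} = \left(- \frac{99}{1093} + \frac{6 i}{1093}\right) - \frac{1}{2} \cdot \frac{1}{85} = \left(- \frac{99}{1093} + \frac{6 i}{1093}\right) - \frac{1}{170} = - \frac{17923}{185810} + \frac{6 i}{1093}$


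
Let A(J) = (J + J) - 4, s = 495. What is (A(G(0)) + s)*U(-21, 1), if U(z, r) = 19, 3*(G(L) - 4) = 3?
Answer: 9519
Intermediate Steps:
G(L) = 5 (G(L) = 4 + (⅓)*3 = 4 + 1 = 5)
A(J) = -4 + 2*J (A(J) = 2*J - 4 = -4 + 2*J)
(A(G(0)) + s)*U(-21, 1) = ((-4 + 2*5) + 495)*19 = ((-4 + 10) + 495)*19 = (6 + 495)*19 = 501*19 = 9519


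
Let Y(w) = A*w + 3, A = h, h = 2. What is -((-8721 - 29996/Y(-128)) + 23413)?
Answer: -3747072/253 ≈ -14811.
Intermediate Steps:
A = 2
Y(w) = 3 + 2*w (Y(w) = 2*w + 3 = 3 + 2*w)
-((-8721 - 29996/Y(-128)) + 23413) = -((-8721 - 29996/(3 + 2*(-128))) + 23413) = -((-8721 - 29996/(3 - 256)) + 23413) = -((-8721 - 29996/(-253)) + 23413) = -((-8721 - 29996*(-1/253)) + 23413) = -((-8721 + 29996/253) + 23413) = -(-2176417/253 + 23413) = -1*3747072/253 = -3747072/253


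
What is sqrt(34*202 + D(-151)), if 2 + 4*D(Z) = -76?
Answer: sqrt(27394)/2 ≈ 82.756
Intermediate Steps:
D(Z) = -39/2 (D(Z) = -1/2 + (1/4)*(-76) = -1/2 - 19 = -39/2)
sqrt(34*202 + D(-151)) = sqrt(34*202 - 39/2) = sqrt(6868 - 39/2) = sqrt(13697/2) = sqrt(27394)/2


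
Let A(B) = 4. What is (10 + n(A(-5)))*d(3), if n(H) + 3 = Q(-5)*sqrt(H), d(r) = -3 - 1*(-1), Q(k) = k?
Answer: 6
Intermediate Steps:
d(r) = -2 (d(r) = -3 + 1 = -2)
n(H) = -3 - 5*sqrt(H)
(10 + n(A(-5)))*d(3) = (10 + (-3 - 5*sqrt(4)))*(-2) = (10 + (-3 - 5*2))*(-2) = (10 + (-3 - 10))*(-2) = (10 - 13)*(-2) = -3*(-2) = 6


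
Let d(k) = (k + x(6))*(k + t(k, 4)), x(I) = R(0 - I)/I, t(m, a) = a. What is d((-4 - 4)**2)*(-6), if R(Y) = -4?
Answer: -25840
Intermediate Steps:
x(I) = -4/I
d(k) = (4 + k)*(-2/3 + k) (d(k) = (k - 4/6)*(k + 4) = (k - 4*1/6)*(4 + k) = (k - 2/3)*(4 + k) = (-2/3 + k)*(4 + k) = (4 + k)*(-2/3 + k))
d((-4 - 4)**2)*(-6) = (-8/3 + ((-4 - 4)**2)**2 + 10*(-4 - 4)**2/3)*(-6) = (-8/3 + ((-8)**2)**2 + (10/3)*(-8)**2)*(-6) = (-8/3 + 64**2 + (10/3)*64)*(-6) = (-8/3 + 4096 + 640/3)*(-6) = (12920/3)*(-6) = -25840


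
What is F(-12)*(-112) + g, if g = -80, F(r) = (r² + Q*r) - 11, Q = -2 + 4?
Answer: -12288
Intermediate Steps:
Q = 2
F(r) = -11 + r² + 2*r (F(r) = (r² + 2*r) - 11 = -11 + r² + 2*r)
F(-12)*(-112) + g = (-11 + (-12)² + 2*(-12))*(-112) - 80 = (-11 + 144 - 24)*(-112) - 80 = 109*(-112) - 80 = -12208 - 80 = -12288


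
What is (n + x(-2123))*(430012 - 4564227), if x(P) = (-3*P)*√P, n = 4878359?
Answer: -20168184953185 - 26330815335*I*√2123 ≈ -2.0168e+13 - 1.2132e+12*I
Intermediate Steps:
x(P) = -3*P^(3/2)
(n + x(-2123))*(430012 - 4564227) = (4878359 - (-6369)*I*√2123)*(430012 - 4564227) = (4878359 - (-6369)*I*√2123)*(-4134215) = (4878359 + 6369*I*√2123)*(-4134215) = -20168184953185 - 26330815335*I*√2123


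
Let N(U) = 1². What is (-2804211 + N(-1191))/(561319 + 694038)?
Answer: -2804210/1255357 ≈ -2.2338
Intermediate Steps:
N(U) = 1
(-2804211 + N(-1191))/(561319 + 694038) = (-2804211 + 1)/(561319 + 694038) = -2804210/1255357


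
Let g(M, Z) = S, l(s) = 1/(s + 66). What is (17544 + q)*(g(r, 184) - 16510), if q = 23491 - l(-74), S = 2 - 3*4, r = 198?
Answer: -677900265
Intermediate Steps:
S = -10 (S = 2 - 12 = -10)
l(s) = 1/(66 + s)
g(M, Z) = -10
q = 187929/8 (q = 23491 - 1/(66 - 74) = 23491 - 1/(-8) = 23491 - 1*(-1/8) = 23491 + 1/8 = 187929/8 ≈ 23491.)
(17544 + q)*(g(r, 184) - 16510) = (17544 + 187929/8)*(-10 - 16510) = (328281/8)*(-16520) = -677900265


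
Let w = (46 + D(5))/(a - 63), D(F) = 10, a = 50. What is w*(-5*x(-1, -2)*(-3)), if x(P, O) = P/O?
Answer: -420/13 ≈ -32.308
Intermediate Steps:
w = -56/13 (w = (46 + 10)/(50 - 63) = 56/(-13) = 56*(-1/13) = -56/13 ≈ -4.3077)
w*(-5*x(-1, -2)*(-3)) = -56*(-(-5)/(-2))*(-3)/13 = -56*(-(-5)*(-1)/2)*(-3)/13 = -56*(-5*½)*(-3)/13 = -(-140)*(-3)/13 = -56/13*15/2 = -420/13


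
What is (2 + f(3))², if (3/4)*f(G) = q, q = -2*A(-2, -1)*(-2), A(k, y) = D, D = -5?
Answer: 5476/9 ≈ 608.44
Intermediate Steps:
A(k, y) = -5
q = -20 (q = -2*(-5)*(-2) = 10*(-2) = -20)
f(G) = -80/3 (f(G) = (4/3)*(-20) = -80/3)
(2 + f(3))² = (2 - 80/3)² = (-74/3)² = 5476/9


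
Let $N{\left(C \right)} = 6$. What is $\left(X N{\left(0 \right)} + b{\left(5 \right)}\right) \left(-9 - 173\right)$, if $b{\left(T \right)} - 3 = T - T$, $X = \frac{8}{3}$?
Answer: $-3458$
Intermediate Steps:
$X = \frac{8}{3}$ ($X = 8 \cdot \frac{1}{3} = \frac{8}{3} \approx 2.6667$)
$b{\left(T \right)} = 3$ ($b{\left(T \right)} = 3 + \left(T - T\right) = 3 + 0 = 3$)
$\left(X N{\left(0 \right)} + b{\left(5 \right)}\right) \left(-9 - 173\right) = \left(\frac{8}{3} \cdot 6 + 3\right) \left(-9 - 173\right) = \left(16 + 3\right) \left(-182\right) = 19 \left(-182\right) = -3458$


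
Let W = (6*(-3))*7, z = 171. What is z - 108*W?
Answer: 13779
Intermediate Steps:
W = -126 (W = -18*7 = -126)
z - 108*W = 171 - 108*(-126) = 171 + 13608 = 13779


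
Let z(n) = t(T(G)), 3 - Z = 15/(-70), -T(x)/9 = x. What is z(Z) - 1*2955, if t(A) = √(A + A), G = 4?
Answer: -2955 + 6*I*√2 ≈ -2955.0 + 8.4853*I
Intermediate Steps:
T(x) = -9*x
t(A) = √2*√A (t(A) = √(2*A) = √2*√A)
Z = 45/14 (Z = 3 - 15/(-70) = 3 - 15*(-1)/70 = 3 - 1*(-3/14) = 3 + 3/14 = 45/14 ≈ 3.2143)
z(n) = 6*I*√2 (z(n) = √2*√(-9*4) = √2*√(-36) = √2*(6*I) = 6*I*√2)
z(Z) - 1*2955 = 6*I*√2 - 1*2955 = 6*I*√2 - 2955 = -2955 + 6*I*√2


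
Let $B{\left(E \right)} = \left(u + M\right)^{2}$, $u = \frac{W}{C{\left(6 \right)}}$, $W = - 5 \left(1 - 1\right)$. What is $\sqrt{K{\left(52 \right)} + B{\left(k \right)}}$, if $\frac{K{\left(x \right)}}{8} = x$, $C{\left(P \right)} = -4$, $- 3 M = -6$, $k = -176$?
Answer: $2 \sqrt{105} \approx 20.494$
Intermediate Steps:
$M = 2$ ($M = \left(- \frac{1}{3}\right) \left(-6\right) = 2$)
$W = 0$ ($W = \left(-5\right) 0 = 0$)
$u = 0$ ($u = \frac{0}{-4} = 0 \left(- \frac{1}{4}\right) = 0$)
$K{\left(x \right)} = 8 x$
$B{\left(E \right)} = 4$ ($B{\left(E \right)} = \left(0 + 2\right)^{2} = 2^{2} = 4$)
$\sqrt{K{\left(52 \right)} + B{\left(k \right)}} = \sqrt{8 \cdot 52 + 4} = \sqrt{416 + 4} = \sqrt{420} = 2 \sqrt{105}$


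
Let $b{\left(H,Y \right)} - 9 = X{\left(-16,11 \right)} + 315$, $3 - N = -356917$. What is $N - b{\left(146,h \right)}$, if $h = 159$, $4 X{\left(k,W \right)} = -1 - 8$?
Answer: $\frac{1426393}{4} \approx 3.566 \cdot 10^{5}$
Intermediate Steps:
$N = 356920$ ($N = 3 - -356917 = 3 + 356917 = 356920$)
$X{\left(k,W \right)} = - \frac{9}{4}$ ($X{\left(k,W \right)} = \frac{-1 - 8}{4} = \frac{1}{4} \left(-9\right) = - \frac{9}{4}$)
$b{\left(H,Y \right)} = \frac{1287}{4}$ ($b{\left(H,Y \right)} = 9 + \left(- \frac{9}{4} + 315\right) = 9 + \frac{1251}{4} = \frac{1287}{4}$)
$N - b{\left(146,h \right)} = 356920 - \frac{1287}{4} = \frac{1426393}{4}$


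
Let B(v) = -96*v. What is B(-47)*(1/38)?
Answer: 2256/19 ≈ 118.74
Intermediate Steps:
B(-47)*(1/38) = (-96*(-47))*(1/38) = 4512*(1*(1/38)) = 4512*(1/38) = 2256/19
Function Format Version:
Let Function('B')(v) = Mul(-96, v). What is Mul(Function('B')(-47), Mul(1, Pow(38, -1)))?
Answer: Rational(2256, 19) ≈ 118.74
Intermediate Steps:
Mul(Function('B')(-47), Mul(1, Pow(38, -1))) = Mul(Mul(-96, -47), Mul(1, Pow(38, -1))) = Mul(4512, Mul(1, Rational(1, 38))) = Mul(4512, Rational(1, 38)) = Rational(2256, 19)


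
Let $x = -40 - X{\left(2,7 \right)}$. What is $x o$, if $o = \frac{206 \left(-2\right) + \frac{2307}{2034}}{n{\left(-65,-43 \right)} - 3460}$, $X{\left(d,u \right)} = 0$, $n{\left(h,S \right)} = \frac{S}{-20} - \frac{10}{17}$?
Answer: $- \frac{1894255600}{398619591} \approx -4.752$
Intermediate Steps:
$n{\left(h,S \right)} = - \frac{10}{17} - \frac{S}{20}$ ($n{\left(h,S \right)} = S \left(- \frac{1}{20}\right) - \frac{10}{17} = - \frac{S}{20} - \frac{10}{17} = - \frac{10}{17} - \frac{S}{20}$)
$o = \frac{47356390}{398619591}$ ($o = \frac{206 \left(-2\right) + \frac{2307}{2034}}{\left(- \frac{10}{17} - - \frac{43}{20}\right) - 3460} = \frac{-412 + 2307 \cdot \frac{1}{2034}}{\left(- \frac{10}{17} + \frac{43}{20}\right) - 3460} = \frac{-412 + \frac{769}{678}}{\frac{531}{340} - 3460} = - \frac{278567}{678 \left(- \frac{1175869}{340}\right)} = \left(- \frac{278567}{678}\right) \left(- \frac{340}{1175869}\right) = \frac{47356390}{398619591} \approx 0.1188$)
$x = -40$ ($x = -40 - 0 = -40 + 0 = -40$)
$x o = \left(-40\right) \frac{47356390}{398619591} = - \frac{1894255600}{398619591}$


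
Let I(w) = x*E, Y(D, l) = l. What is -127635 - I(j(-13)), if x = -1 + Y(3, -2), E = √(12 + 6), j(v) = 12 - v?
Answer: -127635 + 9*√2 ≈ -1.2762e+5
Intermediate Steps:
E = 3*√2 (E = √18 = 3*√2 ≈ 4.2426)
x = -3 (x = -1 - 2 = -3)
I(w) = -9*√2
-127635 - I(j(-13)) = -127635 - (-9)*√2 = -127635 + 9*√2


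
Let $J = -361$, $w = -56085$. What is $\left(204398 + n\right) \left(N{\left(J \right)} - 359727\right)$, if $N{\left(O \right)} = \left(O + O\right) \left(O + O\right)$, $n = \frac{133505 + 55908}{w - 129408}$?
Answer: $\frac{79549426380041}{2409} \approx 3.3022 \cdot 10^{10}$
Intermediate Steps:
$n = - \frac{27059}{26499}$ ($n = \frac{133505 + 55908}{-56085 - 129408} = \frac{189413}{-185493} = 189413 \left(- \frac{1}{185493}\right) = - \frac{27059}{26499} \approx -1.0211$)
$N{\left(O \right)} = 4 O^{2}$ ($N{\left(O \right)} = 2 O 2 O = 4 O^{2}$)
$\left(204398 + n\right) \left(N{\left(J \right)} - 359727\right) = \left(204398 - \frac{27059}{26499}\right) \left(4 \left(-361\right)^{2} - 359727\right) = \frac{5416315543 \left(4 \cdot 130321 - 359727\right)}{26499} = \frac{5416315543 \left(521284 - 359727\right)}{26499} = \frac{5416315543}{26499} \cdot 161557 = \frac{79549426380041}{2409}$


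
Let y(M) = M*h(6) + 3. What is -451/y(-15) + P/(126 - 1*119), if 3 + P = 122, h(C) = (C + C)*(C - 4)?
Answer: 6520/357 ≈ 18.263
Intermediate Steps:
h(C) = 2*C*(-4 + C) (h(C) = (2*C)*(-4 + C) = 2*C*(-4 + C))
P = 119 (P = -3 + 122 = 119)
y(M) = 3 + 24*M (y(M) = M*(2*6*(-4 + 6)) + 3 = M*(2*6*2) + 3 = M*24 + 3 = 24*M + 3 = 3 + 24*M)
-451/y(-15) + P/(126 - 1*119) = -451/(3 + 24*(-15)) + 119/(126 - 1*119) = -451/(3 - 360) + 119/(126 - 119) = -451/(-357) + 119/7 = -451*(-1/357) + 119*(⅐) = 451/357 + 17 = 6520/357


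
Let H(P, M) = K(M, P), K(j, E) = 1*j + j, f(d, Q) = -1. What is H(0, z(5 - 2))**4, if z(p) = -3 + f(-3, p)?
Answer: 4096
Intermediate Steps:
z(p) = -4 (z(p) = -3 - 1 = -4)
K(j, E) = 2*j (K(j, E) = j + j = 2*j)
H(P, M) = 2*M
H(0, z(5 - 2))**4 = (2*(-4))**4 = (-8)**4 = 4096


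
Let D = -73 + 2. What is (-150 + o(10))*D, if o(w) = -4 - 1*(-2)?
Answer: 10792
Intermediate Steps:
D = -71
o(w) = -2 (o(w) = -4 + 2 = -2)
(-150 + o(10))*D = (-150 - 2)*(-71) = -152*(-71) = 10792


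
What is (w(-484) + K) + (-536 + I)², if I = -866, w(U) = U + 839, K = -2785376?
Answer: -819417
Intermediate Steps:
w(U) = 839 + U
(w(-484) + K) + (-536 + I)² = ((839 - 484) - 2785376) + (-536 - 866)² = (355 - 2785376) + (-1402)² = -2785021 + 1965604 = -819417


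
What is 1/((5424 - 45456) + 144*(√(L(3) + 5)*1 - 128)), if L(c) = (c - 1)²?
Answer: -1/58032 ≈ -1.7232e-5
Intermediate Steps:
L(c) = (-1 + c)²
1/((5424 - 45456) + 144*(√(L(3) + 5)*1 - 128)) = 1/((5424 - 45456) + 144*(√((-1 + 3)² + 5)*1 - 128)) = 1/(-40032 + 144*(√(2² + 5)*1 - 128)) = 1/(-40032 + 144*(√(4 + 5)*1 - 128)) = 1/(-40032 + 144*(√9*1 - 128)) = 1/(-40032 + 144*(3*1 - 128)) = 1/(-40032 + 144*(3 - 128)) = 1/(-40032 + 144*(-125)) = 1/(-40032 - 18000) = 1/(-58032) = -1/58032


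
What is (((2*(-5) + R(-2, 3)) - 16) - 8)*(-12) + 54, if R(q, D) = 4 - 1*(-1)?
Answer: 402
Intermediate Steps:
R(q, D) = 5 (R(q, D) = 4 + 1 = 5)
(((2*(-5) + R(-2, 3)) - 16) - 8)*(-12) + 54 = (((2*(-5) + 5) - 16) - 8)*(-12) + 54 = (((-10 + 5) - 16) - 8)*(-12) + 54 = ((-5 - 16) - 8)*(-12) + 54 = (-21 - 8)*(-12) + 54 = -29*(-12) + 54 = 348 + 54 = 402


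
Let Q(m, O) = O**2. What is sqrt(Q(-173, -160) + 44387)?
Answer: sqrt(69987) ≈ 264.55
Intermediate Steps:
sqrt(Q(-173, -160) + 44387) = sqrt((-160)**2 + 44387) = sqrt(25600 + 44387) = sqrt(69987)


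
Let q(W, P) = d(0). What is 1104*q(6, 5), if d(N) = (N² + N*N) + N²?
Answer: 0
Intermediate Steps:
d(N) = 3*N² (d(N) = (N² + N²) + N² = 2*N² + N² = 3*N²)
q(W, P) = 0 (q(W, P) = 3*0² = 3*0 = 0)
1104*q(6, 5) = 1104*0 = 0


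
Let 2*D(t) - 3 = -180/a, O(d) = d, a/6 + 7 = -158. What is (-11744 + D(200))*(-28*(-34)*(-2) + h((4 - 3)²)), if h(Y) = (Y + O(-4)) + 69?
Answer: 237408027/11 ≈ 2.1583e+7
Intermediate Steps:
a = -990 (a = -42 + 6*(-158) = -42 - 948 = -990)
D(t) = 35/22 (D(t) = 3/2 + (-180/(-990))/2 = 3/2 + (-180*(-1/990))/2 = 3/2 + (½)*(2/11) = 3/2 + 1/11 = 35/22)
h(Y) = 65 + Y (h(Y) = (Y - 4) + 69 = (-4 + Y) + 69 = 65 + Y)
(-11744 + D(200))*(-28*(-34)*(-2) + h((4 - 3)²)) = (-11744 + 35/22)*(-28*(-34)*(-2) + (65 + (4 - 3)²)) = -258333*(952*(-2) + (65 + 1²))/22 = -258333*(-1904 + (65 + 1))/22 = -258333*(-1904 + 66)/22 = -258333/22*(-1838) = 237408027/11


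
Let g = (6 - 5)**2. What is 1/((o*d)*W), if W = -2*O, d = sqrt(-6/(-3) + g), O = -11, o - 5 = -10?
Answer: -sqrt(3)/330 ≈ -0.0052486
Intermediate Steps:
o = -5 (o = 5 - 10 = -5)
g = 1 (g = 1**2 = 1)
d = sqrt(3) (d = sqrt(-6/(-3) + 1) = sqrt(-6*(-1/3) + 1) = sqrt(2 + 1) = sqrt(3) ≈ 1.7320)
W = 22 (W = -2*(-11) = 22)
1/((o*d)*W) = 1/(-5*sqrt(3)*22) = 1/(-110*sqrt(3)) = -sqrt(3)/330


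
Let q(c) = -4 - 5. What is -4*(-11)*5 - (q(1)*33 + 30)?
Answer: 487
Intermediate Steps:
q(c) = -9
-4*(-11)*5 - (q(1)*33 + 30) = -4*(-11)*5 - (-9*33 + 30) = 44*5 - (-297 + 30) = 220 - 1*(-267) = 220 + 267 = 487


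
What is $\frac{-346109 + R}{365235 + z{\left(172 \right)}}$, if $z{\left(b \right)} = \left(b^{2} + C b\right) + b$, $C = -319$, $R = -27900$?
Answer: $- \frac{374009}{340123} \approx -1.0996$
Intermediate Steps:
$z{\left(b \right)} = b^{2} - 318 b$ ($z{\left(b \right)} = \left(b^{2} - 319 b\right) + b = b^{2} - 318 b$)
$\frac{-346109 + R}{365235 + z{\left(172 \right)}} = \frac{-346109 - 27900}{365235 + 172 \left(-318 + 172\right)} = - \frac{374009}{365235 + 172 \left(-146\right)} = - \frac{374009}{365235 - 25112} = - \frac{374009}{340123}$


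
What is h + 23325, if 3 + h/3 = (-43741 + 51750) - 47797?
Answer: -96048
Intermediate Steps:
h = -119373 (h = -9 + 3*((-43741 + 51750) - 47797) = -9 + 3*(8009 - 47797) = -9 + 3*(-39788) = -9 - 119364 = -119373)
h + 23325 = -119373 + 23325 = -96048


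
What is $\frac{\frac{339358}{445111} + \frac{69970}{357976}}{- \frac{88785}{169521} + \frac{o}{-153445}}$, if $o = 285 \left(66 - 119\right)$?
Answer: $- \frac{132338057518975003597}{58758930287777565744} \approx -2.2522$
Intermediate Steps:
$o = -15105$ ($o = 285 \left(-53\right) = -15105$)
$\frac{\frac{339358}{445111} + \frac{69970}{357976}}{- \frac{88785}{169521} + \frac{o}{-153445}} = \frac{\frac{339358}{445111} + \frac{69970}{357976}}{- \frac{88785}{169521} - \frac{15105}{-153445}} = \frac{339358 \cdot \frac{1}{445111} + 69970 \cdot \frac{1}{357976}}{\left(-88785\right) \frac{1}{169521} - - \frac{3021}{30689}} = \frac{\frac{339358}{445111} + \frac{34985}{178988}}{- \frac{29595}{56507} + \frac{3021}{30689}} = \frac{76313218039}{79669527668 \left(- \frac{737533308}{1734143323}\right)} = \frac{76313218039}{79669527668} \left(- \frac{1734143323}{737533308}\right) = - \frac{132338057518975003597}{58758930287777565744}$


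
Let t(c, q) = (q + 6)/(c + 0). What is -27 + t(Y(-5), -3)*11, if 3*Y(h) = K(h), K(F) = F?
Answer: -234/5 ≈ -46.800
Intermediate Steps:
Y(h) = h/3
t(c, q) = (6 + q)/c
-27 + t(Y(-5), -3)*11 = -27 + ((6 - 3)/(((⅓)*(-5))))*11 = -27 + (3/(-5/3))*11 = -27 - ⅗*3*11 = -27 - 9/5*11 = -27 - 99/5 = -234/5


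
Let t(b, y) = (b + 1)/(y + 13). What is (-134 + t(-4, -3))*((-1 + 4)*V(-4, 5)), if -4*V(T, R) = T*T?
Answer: 8058/5 ≈ 1611.6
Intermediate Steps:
t(b, y) = (1 + b)/(13 + y)
V(T, R) = -T**2/4 (V(T, R) = -T*T/4 = -T**2/4)
(-134 + t(-4, -3))*((-1 + 4)*V(-4, 5)) = (-134 + (1 - 4)/(13 - 3))*((-1 + 4)*(-1/4*(-4)**2)) = (-134 - 3/10)*(3*(-1/4*16)) = (-134 + (1/10)*(-3))*(3*(-4)) = (-134 - 3/10)*(-12) = -1343/10*(-12) = 8058/5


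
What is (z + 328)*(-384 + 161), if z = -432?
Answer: 23192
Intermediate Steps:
(z + 328)*(-384 + 161) = (-432 + 328)*(-384 + 161) = -104*(-223) = 23192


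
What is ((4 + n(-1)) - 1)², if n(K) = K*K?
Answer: 16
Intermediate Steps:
n(K) = K²
((4 + n(-1)) - 1)² = ((4 + (-1)²) - 1)² = ((4 + 1) - 1)² = (5 - 1)² = 4² = 16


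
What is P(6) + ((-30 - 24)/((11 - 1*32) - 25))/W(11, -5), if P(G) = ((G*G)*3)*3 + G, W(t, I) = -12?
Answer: 30351/92 ≈ 329.90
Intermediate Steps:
P(G) = G + 9*G² (P(G) = (G²*3)*3 + G = (3*G²)*3 + G = 9*G² + G = G + 9*G²)
P(6) + ((-30 - 24)/((11 - 1*32) - 25))/W(11, -5) = 6*(1 + 9*6) + ((-30 - 24)/((11 - 1*32) - 25))/(-12) = 6*(1 + 54) - 54/((11 - 32) - 25)*(-1/12) = 6*55 - 54/(-21 - 25)*(-1/12) = 330 - 54/(-46)*(-1/12) = 330 - 54*(-1/46)*(-1/12) = 330 + (27/23)*(-1/12) = 330 - 9/92 = 30351/92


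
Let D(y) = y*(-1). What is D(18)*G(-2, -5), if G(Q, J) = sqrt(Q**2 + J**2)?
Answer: -18*sqrt(29) ≈ -96.933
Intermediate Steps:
D(y) = -y
G(Q, J) = sqrt(J**2 + Q**2)
D(18)*G(-2, -5) = (-1*18)*sqrt((-5)**2 + (-2)**2) = -18*sqrt(25 + 4) = -18*sqrt(29)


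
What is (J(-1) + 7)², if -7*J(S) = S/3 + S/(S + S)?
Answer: 85849/1764 ≈ 48.667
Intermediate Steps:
J(S) = -1/14 - S/21 (J(S) = -(S/3 + S/(S + S))/7 = -(S*(⅓) + S/((2*S)))/7 = -(S/3 + S*(1/(2*S)))/7 = -(S/3 + ½)/7 = -(½ + S/3)/7 = -1/14 - S/21)
(J(-1) + 7)² = ((-1/14 - 1/21*(-1)) + 7)² = ((-1/14 + 1/21) + 7)² = (-1/42 + 7)² = (293/42)² = 85849/1764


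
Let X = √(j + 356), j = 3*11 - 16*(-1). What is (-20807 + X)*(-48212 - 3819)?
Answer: 1082609017 - 468279*√5 ≈ 1.0816e+9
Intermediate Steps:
j = 49 (j = 33 + 16 = 49)
X = 9*√5 (X = √(49 + 356) = √405 = 9*√5 ≈ 20.125)
(-20807 + X)*(-48212 - 3819) = (-20807 + 9*√5)*(-48212 - 3819) = (-20807 + 9*√5)*(-52031) = 1082609017 - 468279*√5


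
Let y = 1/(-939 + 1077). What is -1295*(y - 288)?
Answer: 51467185/138 ≈ 3.7295e+5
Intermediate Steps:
y = 1/138 ≈ 0.0072464
-1295*(y - 288) = -1295*(1/138 - 288) = -1295*(-39743/138) = 51467185/138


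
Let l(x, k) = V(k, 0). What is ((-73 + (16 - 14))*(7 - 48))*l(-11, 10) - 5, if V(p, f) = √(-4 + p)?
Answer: -5 + 2911*√6 ≈ 7125.5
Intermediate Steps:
l(x, k) = √(-4 + k)
((-73 + (16 - 14))*(7 - 48))*l(-11, 10) - 5 = ((-73 + (16 - 14))*(7 - 48))*√(-4 + 10) - 5 = ((-73 + 2)*(-41))*√6 - 5 = (-71*(-41))*√6 - 5 = 2911*√6 - 5 = -5 + 2911*√6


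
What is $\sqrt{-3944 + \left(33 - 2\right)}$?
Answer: $i \sqrt{3913} \approx 62.554 i$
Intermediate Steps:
$\sqrt{-3944 + \left(33 - 2\right)} = \sqrt{-3944 + 31} = \sqrt{-3913} = i \sqrt{3913}$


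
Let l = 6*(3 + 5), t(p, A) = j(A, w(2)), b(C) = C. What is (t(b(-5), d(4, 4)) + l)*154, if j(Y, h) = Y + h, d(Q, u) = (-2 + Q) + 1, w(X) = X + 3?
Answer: 8624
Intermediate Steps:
w(X) = 3 + X
d(Q, u) = -1 + Q
t(p, A) = 5 + A (t(p, A) = A + (3 + 2) = A + 5 = 5 + A)
l = 48 (l = 6*8 = 48)
(t(b(-5), d(4, 4)) + l)*154 = ((5 + (-1 + 4)) + 48)*154 = ((5 + 3) + 48)*154 = (8 + 48)*154 = 56*154 = 8624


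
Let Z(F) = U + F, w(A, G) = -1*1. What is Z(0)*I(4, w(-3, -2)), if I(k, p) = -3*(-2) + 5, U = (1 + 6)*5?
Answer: 385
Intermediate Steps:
w(A, G) = -1
U = 35 (U = 7*5 = 35)
I(k, p) = 11 (I(k, p) = 6 + 5 = 11)
Z(F) = 35 + F
Z(0)*I(4, w(-3, -2)) = (35 + 0)*11 = 35*11 = 385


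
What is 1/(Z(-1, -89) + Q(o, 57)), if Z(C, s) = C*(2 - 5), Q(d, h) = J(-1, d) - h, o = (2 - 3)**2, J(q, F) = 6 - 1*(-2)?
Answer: -1/46 ≈ -0.021739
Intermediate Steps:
J(q, F) = 8 (J(q, F) = 6 + 2 = 8)
o = 1 (o = (-1)**2 = 1)
Q(d, h) = 8 - h
Z(C, s) = -3*C (Z(C, s) = C*(-3) = -3*C)
1/(Z(-1, -89) + Q(o, 57)) = 1/(-3*(-1) + (8 - 1*57)) = 1/(3 + (8 - 57)) = 1/(3 - 49) = 1/(-46) = -1/46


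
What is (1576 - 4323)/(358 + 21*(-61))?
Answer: 2747/923 ≈ 2.9762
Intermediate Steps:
(1576 - 4323)/(358 + 21*(-61)) = -2747/(358 - 1281) = -2747/(-923) = -2747*(-1/923) = 2747/923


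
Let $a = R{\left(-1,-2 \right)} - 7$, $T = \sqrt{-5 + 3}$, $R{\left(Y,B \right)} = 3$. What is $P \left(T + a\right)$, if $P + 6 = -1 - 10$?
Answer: $68 - 17 i \sqrt{2} \approx 68.0 - 24.042 i$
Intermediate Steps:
$P = -17$ ($P = -6 - 11 = -17$)
$T = i \sqrt{2}$ ($T = \sqrt{-2} = i \sqrt{2} \approx 1.4142 i$)
$a = -4$ ($a = 3 - 7 = -4$)
$P \left(T + a\right) = - 17 \left(i \sqrt{2} - 4\right) = - 17 \left(-4 + i \sqrt{2}\right) = 68 - 17 i \sqrt{2}$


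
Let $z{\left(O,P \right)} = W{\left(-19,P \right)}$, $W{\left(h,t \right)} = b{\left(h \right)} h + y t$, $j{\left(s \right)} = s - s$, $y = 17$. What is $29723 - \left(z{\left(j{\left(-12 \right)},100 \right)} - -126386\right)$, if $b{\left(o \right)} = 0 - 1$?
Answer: $-98382$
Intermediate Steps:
$b{\left(o \right)} = -1$ ($b{\left(o \right)} = 0 - 1 = -1$)
$j{\left(s \right)} = 0$
$W{\left(h,t \right)} = - h + 17 t$
$z{\left(O,P \right)} = 19 + 17 P$ ($z{\left(O,P \right)} = \left(-1\right) \left(-19\right) + 17 P = 19 + 17 P$)
$29723 - \left(z{\left(j{\left(-12 \right)},100 \right)} - -126386\right) = 29723 - \left(\left(19 + 17 \cdot 100\right) - -126386\right) = 29723 - \left(\left(19 + 1700\right) + 126386\right) = 29723 - \left(1719 + 126386\right) = 29723 - 128105 = -98382$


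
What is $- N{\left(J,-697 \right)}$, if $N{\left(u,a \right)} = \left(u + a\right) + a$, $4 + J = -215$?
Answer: $1613$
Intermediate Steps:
$J = -219$ ($J = -4 - 215 = -219$)
$N{\left(u,a \right)} = u + 2 a$ ($N{\left(u,a \right)} = \left(a + u\right) + a = u + 2 a$)
$- N{\left(J,-697 \right)} = - (-219 + 2 \left(-697\right)) = - (-219 - 1394) = \left(-1\right) \left(-1613\right) = 1613$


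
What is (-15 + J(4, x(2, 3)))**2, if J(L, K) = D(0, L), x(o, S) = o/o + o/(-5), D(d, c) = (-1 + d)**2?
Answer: 196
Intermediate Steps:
x(o, S) = 1 - o/5 (x(o, S) = 1 + o*(-1/5) = 1 - o/5)
J(L, K) = 1 (J(L, K) = (-1 + 0)**2 = (-1)**2 = 1)
(-15 + J(4, x(2, 3)))**2 = (-15 + 1)**2 = (-14)**2 = 196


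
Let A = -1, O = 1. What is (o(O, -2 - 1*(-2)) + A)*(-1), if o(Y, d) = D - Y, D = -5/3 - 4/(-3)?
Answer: 7/3 ≈ 2.3333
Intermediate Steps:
D = -⅓ (D = -5*⅓ - 4*(-⅓) = -5/3 + 4/3 = -⅓ ≈ -0.33333)
o(Y, d) = -⅓ - Y
(o(O, -2 - 1*(-2)) + A)*(-1) = ((-⅓ - 1*1) - 1)*(-1) = ((-⅓ - 1) - 1)*(-1) = (-4/3 - 1)*(-1) = -7/3*(-1) = 7/3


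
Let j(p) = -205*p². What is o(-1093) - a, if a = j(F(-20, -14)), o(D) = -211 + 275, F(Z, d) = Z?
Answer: 82064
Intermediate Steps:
o(D) = 64
a = -82000 (a = -205*(-20)² = -205*400 = -82000)
o(-1093) - a = 64 - 1*(-82000) = 64 + 82000 = 82064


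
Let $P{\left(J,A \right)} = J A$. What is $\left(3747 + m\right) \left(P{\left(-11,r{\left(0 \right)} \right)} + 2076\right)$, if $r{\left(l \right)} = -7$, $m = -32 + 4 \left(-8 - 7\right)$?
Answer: $7869215$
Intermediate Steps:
$m = -92$ ($m = -32 + 4 \left(-15\right) = -32 - 60 = -92$)
$P{\left(J,A \right)} = A J$
$\left(3747 + m\right) \left(P{\left(-11,r{\left(0 \right)} \right)} + 2076\right) = \left(3747 - 92\right) \left(\left(-7\right) \left(-11\right) + 2076\right) = 3655 \left(77 + 2076\right) = 3655 \cdot 2153 = 7869215$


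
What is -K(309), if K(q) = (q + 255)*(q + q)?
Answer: -348552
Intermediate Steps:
K(q) = 2*q*(255 + q) (K(q) = (255 + q)*(2*q) = 2*q*(255 + q))
-K(309) = -2*309*(255 + 309) = -2*309*564 = -1*348552 = -348552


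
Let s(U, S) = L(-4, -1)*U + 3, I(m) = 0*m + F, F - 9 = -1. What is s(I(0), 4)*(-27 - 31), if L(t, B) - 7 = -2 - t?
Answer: -4350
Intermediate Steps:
F = 8 (F = 9 - 1 = 8)
L(t, B) = 5 - t (L(t, B) = 7 + (-2 - t) = 5 - t)
I(m) = 8 (I(m) = 0*m + 8 = 0 + 8 = 8)
s(U, S) = 3 + 9*U (s(U, S) = (5 - 1*(-4))*U + 3 = (5 + 4)*U + 3 = 9*U + 3 = 3 + 9*U)
s(I(0), 4)*(-27 - 31) = (3 + 9*8)*(-27 - 31) = (3 + 72)*(-58) = 75*(-58) = -4350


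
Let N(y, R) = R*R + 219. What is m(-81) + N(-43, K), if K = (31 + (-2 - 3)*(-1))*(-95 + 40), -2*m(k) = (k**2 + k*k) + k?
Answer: 7828197/2 ≈ 3.9141e+6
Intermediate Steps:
m(k) = -k**2 - k/2 (m(k) = -((k**2 + k*k) + k)/2 = -((k**2 + k**2) + k)/2 = -(2*k**2 + k)/2 = -(k + 2*k**2)/2 = -k**2 - k/2)
K = -1980 (K = (31 - 5*(-1))*(-55) = (31 + 5)*(-55) = 36*(-55) = -1980)
N(y, R) = 219 + R**2 (N(y, R) = R**2 + 219 = 219 + R**2)
m(-81) + N(-43, K) = -1*(-81)*(1/2 - 81) + (219 + (-1980)**2) = -1*(-81)*(-161/2) + (219 + 3920400) = -13041/2 + 3920619 = 7828197/2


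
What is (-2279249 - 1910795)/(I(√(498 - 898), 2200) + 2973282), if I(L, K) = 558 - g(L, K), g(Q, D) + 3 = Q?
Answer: -12460533019092/8843742189049 - 83800880*I/8843742189049 ≈ -1.409 - 9.4757e-6*I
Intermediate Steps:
g(Q, D) = -3 + Q
I(L, K) = 561 - L (I(L, K) = 558 - (-3 + L) = 558 + (3 - L) = 561 - L)
(-2279249 - 1910795)/(I(√(498 - 898), 2200) + 2973282) = (-2279249 - 1910795)/((561 - √(498 - 898)) + 2973282) = -4190044/((561 - √(-400)) + 2973282) = -4190044/((561 - 20*I) + 2973282) = -4190044*(2973843 + 20*I)/8843742189049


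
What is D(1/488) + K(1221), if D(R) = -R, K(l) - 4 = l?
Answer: 597799/488 ≈ 1225.0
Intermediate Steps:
K(l) = 4 + l
D(1/488) + K(1221) = -1/488 + (4 + 1221) = -1*1/488 + 1225 = -1/488 + 1225 = 597799/488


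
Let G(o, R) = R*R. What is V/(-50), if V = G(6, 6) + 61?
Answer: -97/50 ≈ -1.9400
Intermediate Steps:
G(o, R) = R²
V = 97 (V = 6² + 61 = 36 + 61 = 97)
V/(-50) = 97/(-50) = 97*(-1/50) = -97/50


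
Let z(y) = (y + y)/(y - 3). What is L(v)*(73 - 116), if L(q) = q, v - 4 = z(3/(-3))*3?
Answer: -473/2 ≈ -236.50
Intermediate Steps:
z(y) = 2*y/(-3 + y) (z(y) = (2*y)/(-3 + y) = 2*y/(-3 + y))
v = 11/2 (v = 4 + (2*(3/(-3))/(-3 + 3/(-3)))*3 = 4 + (2*(3*(-⅓))/(-3 + 3*(-⅓)))*3 = 4 + (2*(-1)/(-3 - 1))*3 = 4 + (2*(-1)/(-4))*3 = 4 + (2*(-1)*(-¼))*3 = 4 + (½)*3 = 4 + 3/2 = 11/2 ≈ 5.5000)
L(v)*(73 - 116) = 11*(73 - 116)/2 = (11/2)*(-43) = -473/2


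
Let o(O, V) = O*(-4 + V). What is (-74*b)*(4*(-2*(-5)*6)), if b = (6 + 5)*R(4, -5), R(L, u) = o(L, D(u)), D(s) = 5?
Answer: -781440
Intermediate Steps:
R(L, u) = L (R(L, u) = L*(-4 + 5) = L*1 = L)
b = 44 (b = (6 + 5)*4 = 11*4 = 44)
(-74*b)*(4*(-2*(-5)*6)) = (-74*44)*(4*(-2*(-5)*6)) = -13024*10*6 = -13024*60 = -3256*240 = -781440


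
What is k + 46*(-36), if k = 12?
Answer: -1644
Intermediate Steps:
k + 46*(-36) = 12 + 46*(-36) = 12 - 1656 = -1644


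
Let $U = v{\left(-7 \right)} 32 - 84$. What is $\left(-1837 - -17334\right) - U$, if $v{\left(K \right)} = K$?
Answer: $15805$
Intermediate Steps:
$U = -308$ ($U = \left(-7\right) 32 - 84 = -224 - 84 = -308$)
$\left(-1837 - -17334\right) - U = \left(-1837 - -17334\right) - -308 = \left(-1837 + 17334\right) + 308 = 15497 + 308 = 15805$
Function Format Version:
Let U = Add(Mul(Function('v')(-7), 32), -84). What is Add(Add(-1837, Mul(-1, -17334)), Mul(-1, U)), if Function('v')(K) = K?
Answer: 15805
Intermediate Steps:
U = -308 (U = Add(Mul(-7, 32), -84) = Add(-224, -84) = -308)
Add(Add(-1837, Mul(-1, -17334)), Mul(-1, U)) = Add(Add(-1837, Mul(-1, -17334)), Mul(-1, -308)) = Add(Add(-1837, 17334), 308) = Add(15497, 308) = 15805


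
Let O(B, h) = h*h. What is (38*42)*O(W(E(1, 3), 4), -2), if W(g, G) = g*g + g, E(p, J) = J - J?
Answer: 6384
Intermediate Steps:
E(p, J) = 0
W(g, G) = g + g² (W(g, G) = g² + g = g + g²)
O(B, h) = h²
(38*42)*O(W(E(1, 3), 4), -2) = (38*42)*(-2)² = 1596*4 = 6384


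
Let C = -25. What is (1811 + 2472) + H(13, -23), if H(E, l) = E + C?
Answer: 4271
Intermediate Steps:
H(E, l) = -25 + E (H(E, l) = E - 25 = -25 + E)
(1811 + 2472) + H(13, -23) = (1811 + 2472) + (-25 + 13) = 4283 - 12 = 4271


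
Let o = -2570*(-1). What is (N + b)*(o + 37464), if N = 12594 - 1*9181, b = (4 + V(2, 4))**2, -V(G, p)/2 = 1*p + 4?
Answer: 142400938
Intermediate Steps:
V(G, p) = -8 - 2*p (V(G, p) = -2*(1*p + 4) = -2*(p + 4) = -2*(4 + p) = -8 - 2*p)
b = 144 (b = (4 + (-8 - 2*4))**2 = (4 + (-8 - 8))**2 = (4 - 16)**2 = (-12)**2 = 144)
N = 3413 (N = 12594 - 9181 = 3413)
o = 2570
(N + b)*(o + 37464) = (3413 + 144)*(2570 + 37464) = 3557*40034 = 142400938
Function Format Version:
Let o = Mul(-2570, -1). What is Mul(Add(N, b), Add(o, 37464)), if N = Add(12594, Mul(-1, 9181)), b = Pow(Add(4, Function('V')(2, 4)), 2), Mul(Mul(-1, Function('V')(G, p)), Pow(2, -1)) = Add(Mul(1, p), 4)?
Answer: 142400938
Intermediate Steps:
Function('V')(G, p) = Add(-8, Mul(-2, p)) (Function('V')(G, p) = Mul(-2, Add(Mul(1, p), 4)) = Mul(-2, Add(p, 4)) = Mul(-2, Add(4, p)) = Add(-8, Mul(-2, p)))
b = 144 (b = Pow(Add(4, Add(-8, Mul(-2, 4))), 2) = Pow(Add(4, Add(-8, -8)), 2) = Pow(Add(4, -16), 2) = Pow(-12, 2) = 144)
N = 3413 (N = Add(12594, -9181) = 3413)
o = 2570
Mul(Add(N, b), Add(o, 37464)) = Mul(Add(3413, 144), Add(2570, 37464)) = Mul(3557, 40034) = 142400938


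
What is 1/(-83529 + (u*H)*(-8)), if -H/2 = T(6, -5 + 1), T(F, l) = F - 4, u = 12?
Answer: -1/83145 ≈ -1.2027e-5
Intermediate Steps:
T(F, l) = -4 + F
H = -4 (H = -2*(-4 + 6) = -2*2 = -4)
1/(-83529 + (u*H)*(-8)) = 1/(-83529 + (12*(-4))*(-8)) = 1/(-83529 - 48*(-8)) = 1/(-83529 + 384) = 1/(-83145) = -1/83145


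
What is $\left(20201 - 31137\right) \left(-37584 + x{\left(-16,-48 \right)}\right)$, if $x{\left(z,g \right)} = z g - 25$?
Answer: $402893176$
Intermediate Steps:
$x{\left(z,g \right)} = -25 + g z$ ($x{\left(z,g \right)} = g z - 25 = -25 + g z$)
$\left(20201 - 31137\right) \left(-37584 + x{\left(-16,-48 \right)}\right) = \left(20201 - 31137\right) \left(-37584 - -743\right) = - 10936 \left(-37584 + \left(-25 + 768\right)\right) = - 10936 \left(-37584 + 743\right) = \left(-10936\right) \left(-36841\right) = 402893176$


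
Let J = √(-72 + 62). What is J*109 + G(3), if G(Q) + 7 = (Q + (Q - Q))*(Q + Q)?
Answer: 11 + 109*I*√10 ≈ 11.0 + 344.69*I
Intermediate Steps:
G(Q) = -7 + 2*Q² (G(Q) = -7 + (Q + (Q - Q))*(Q + Q) = -7 + (Q + 0)*(2*Q) = -7 + Q*(2*Q) = -7 + 2*Q²)
J = I*√10 (J = √(-10) = I*√10 ≈ 3.1623*I)
J*109 + G(3) = (I*√10)*109 + (-7 + 2*3²) = 109*I*√10 + (-7 + 2*9) = 109*I*√10 + (-7 + 18) = 109*I*√10 + 11 = 11 + 109*I*√10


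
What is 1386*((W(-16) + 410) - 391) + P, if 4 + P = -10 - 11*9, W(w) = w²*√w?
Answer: 26221 + 1419264*I ≈ 26221.0 + 1.4193e+6*I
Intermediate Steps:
W(w) = w^(5/2)
P = -113 (P = -4 + (-10 - 11*9) = -4 + (-10 - 99) = -4 - 109 = -113)
1386*((W(-16) + 410) - 391) + P = 1386*(((-16)^(5/2) + 410) - 391) - 113 = 1386*((1024*I + 410) - 391) - 113 = 1386*((410 + 1024*I) - 391) - 113 = 1386*(19 + 1024*I) - 113 = (26334 + 1419264*I) - 113 = 26221 + 1419264*I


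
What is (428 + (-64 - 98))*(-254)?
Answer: -67564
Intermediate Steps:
(428 + (-64 - 98))*(-254) = (428 - 162)*(-254) = 266*(-254) = -67564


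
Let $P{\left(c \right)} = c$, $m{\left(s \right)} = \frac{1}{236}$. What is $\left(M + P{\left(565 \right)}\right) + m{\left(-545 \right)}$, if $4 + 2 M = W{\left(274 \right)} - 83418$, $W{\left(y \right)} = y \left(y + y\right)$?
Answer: $\frac{8007481}{236} \approx 33930.0$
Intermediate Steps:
$m{\left(s \right)} = \frac{1}{236}$
$W{\left(y \right)} = 2 y^{2}$ ($W{\left(y \right)} = y 2 y = 2 y^{2}$)
$M = 33365$ ($M = -2 + \frac{2 \cdot 274^{2} - 83418}{2} = -2 + \frac{2 \cdot 75076 - 83418}{2} = -2 + \frac{150152 - 83418}{2} = -2 + \frac{1}{2} \cdot 66734 = -2 + 33367 = 33365$)
$\left(M + P{\left(565 \right)}\right) + m{\left(-545 \right)} = \left(33365 + 565\right) + \frac{1}{236} = 33930 + \frac{1}{236} = \frac{8007481}{236}$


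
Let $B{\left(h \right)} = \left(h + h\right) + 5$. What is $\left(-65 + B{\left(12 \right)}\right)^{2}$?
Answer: $1296$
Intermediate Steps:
$B{\left(h \right)} = 5 + 2 h$ ($B{\left(h \right)} = 2 h + 5 = 5 + 2 h$)
$\left(-65 + B{\left(12 \right)}\right)^{2} = \left(-65 + \left(5 + 2 \cdot 12\right)\right)^{2} = \left(-65 + \left(5 + 24\right)\right)^{2} = \left(-65 + 29\right)^{2} = \left(-36\right)^{2} = 1296$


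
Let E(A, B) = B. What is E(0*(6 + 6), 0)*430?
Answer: 0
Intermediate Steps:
E(0*(6 + 6), 0)*430 = 0*430 = 0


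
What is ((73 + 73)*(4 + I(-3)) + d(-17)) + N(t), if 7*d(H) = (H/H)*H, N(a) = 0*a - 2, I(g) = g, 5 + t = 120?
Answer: 991/7 ≈ 141.57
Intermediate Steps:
t = 115 (t = -5 + 120 = 115)
N(a) = -2 (N(a) = 0 - 2 = -2)
d(H) = H/7 (d(H) = ((H/H)*H)/7 = (1*H)/7 = H/7)
((73 + 73)*(4 + I(-3)) + d(-17)) + N(t) = ((73 + 73)*(4 - 3) + (1/7)*(-17)) - 2 = (146*1 - 17/7) - 2 = (146 - 17/7) - 2 = 1005/7 - 2 = 991/7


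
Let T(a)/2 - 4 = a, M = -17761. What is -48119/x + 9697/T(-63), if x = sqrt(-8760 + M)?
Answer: -9697/118 + 48119*I*sqrt(26521)/26521 ≈ -82.178 + 295.48*I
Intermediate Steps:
T(a) = 8 + 2*a
x = I*sqrt(26521) (x = sqrt(-8760 - 17761) = sqrt(-26521) = I*sqrt(26521) ≈ 162.85*I)
-48119/x + 9697/T(-63) = -48119*(-I*sqrt(26521)/26521) + 9697/(8 + 2*(-63)) = -(-48119)*I*sqrt(26521)/26521 + 9697/(8 - 126) = 48119*I*sqrt(26521)/26521 + 9697/(-118) = 48119*I*sqrt(26521)/26521 + 9697*(-1/118) = 48119*I*sqrt(26521)/26521 - 9697/118 = -9697/118 + 48119*I*sqrt(26521)/26521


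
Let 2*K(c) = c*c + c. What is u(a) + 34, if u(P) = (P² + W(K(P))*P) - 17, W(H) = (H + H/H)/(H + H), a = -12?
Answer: 1704/11 ≈ 154.91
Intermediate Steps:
K(c) = c/2 + c²/2 (K(c) = (c*c + c)/2 = (c² + c)/2 = (c + c²)/2 = c/2 + c²/2)
W(H) = (1 + H)/(2*H) (W(H) = (H + 1)/((2*H)) = (1 + H)*(1/(2*H)) = (1 + H)/(2*H))
u(P) = -17 + P² + (1 + P*(1 + P)/2)/(1 + P) (u(P) = (P² + ((1 + P*(1 + P)/2)/(2*((P*(1 + P)/2))))*P) - 17 = (P² + ((2/(P*(1 + P)))*(1 + P*(1 + P)/2)/2)*P) - 17 = (P² + ((1 + P*(1 + P)/2)/(P*(1 + P)))*P) - 17 = (P² + (1 + P*(1 + P)/2)/(1 + P)) - 17 = -17 + P² + (1 + P*(1 + P)/2)/(1 + P))
u(a) + 34 = (-32 - 33*(-12) + 2*(-12)³ + 3*(-12)²)/(2*(1 - 12)) + 34 = (½)*(-32 + 396 + 2*(-1728) + 3*144)/(-11) + 34 = (½)*(-1/11)*(-32 + 396 - 3456 + 432) + 34 = (½)*(-1/11)*(-2660) + 34 = 1330/11 + 34 = 1704/11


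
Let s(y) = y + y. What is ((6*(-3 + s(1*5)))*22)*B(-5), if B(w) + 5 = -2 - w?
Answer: -1848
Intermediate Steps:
s(y) = 2*y
B(w) = -7 - w (B(w) = -5 + (-2 - w) = -7 - w)
((6*(-3 + s(1*5)))*22)*B(-5) = ((6*(-3 + 2*(1*5)))*22)*(-7 - 1*(-5)) = ((6*(-3 + 2*5))*22)*(-7 + 5) = ((6*(-3 + 10))*22)*(-2) = ((6*7)*22)*(-2) = (42*22)*(-2) = 924*(-2) = -1848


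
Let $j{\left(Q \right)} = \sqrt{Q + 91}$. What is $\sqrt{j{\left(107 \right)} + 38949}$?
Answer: $\sqrt{38949 + 3 \sqrt{22}} \approx 197.39$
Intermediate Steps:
$j{\left(Q \right)} = \sqrt{91 + Q}$
$\sqrt{j{\left(107 \right)} + 38949} = \sqrt{\sqrt{91 + 107} + 38949} = \sqrt{\sqrt{198} + 38949} = \sqrt{3 \sqrt{22} + 38949} = \sqrt{38949 + 3 \sqrt{22}}$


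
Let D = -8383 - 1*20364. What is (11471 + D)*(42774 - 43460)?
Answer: 11851336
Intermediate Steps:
D = -28747 (D = -8383 - 20364 = -28747)
(11471 + D)*(42774 - 43460) = (11471 - 28747)*(42774 - 43460) = -17276*(-686) = 11851336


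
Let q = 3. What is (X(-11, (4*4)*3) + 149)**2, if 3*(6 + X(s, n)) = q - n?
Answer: 16384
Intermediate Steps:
X(s, n) = -5 - n/3 (X(s, n) = -6 + (3 - n)/3 = -6 + (1 - n/3) = -5 - n/3)
(X(-11, (4*4)*3) + 149)**2 = ((-5 - 4*4*3/3) + 149)**2 = ((-5 - 16*3/3) + 149)**2 = ((-5 - 1/3*48) + 149)**2 = ((-5 - 16) + 149)**2 = (-21 + 149)**2 = 128**2 = 16384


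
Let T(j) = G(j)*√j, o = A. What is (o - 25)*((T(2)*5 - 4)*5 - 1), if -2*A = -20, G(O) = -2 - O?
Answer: 315 + 1500*√2 ≈ 2436.3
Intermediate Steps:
A = 10 (A = -½*(-20) = 10)
o = 10
T(j) = √j*(-2 - j) (T(j) = (-2 - j)*√j = √j*(-2 - j))
(o - 25)*((T(2)*5 - 4)*5 - 1) = (10 - 25)*(((√2*(-2 - 1*2))*5 - 4)*5 - 1) = -15*(((√2*(-2 - 2))*5 - 4)*5 - 1) = -15*(((√2*(-4))*5 - 4)*5 - 1) = -15*((-4*√2*5 - 4)*5 - 1) = -15*((-20*√2 - 4)*5 - 1) = -15*((-4 - 20*√2)*5 - 1) = -15*((-20 - 100*√2) - 1) = -15*(-21 - 100*√2) = 315 + 1500*√2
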